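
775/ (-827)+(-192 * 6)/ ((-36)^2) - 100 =-757891/ 7443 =-101.83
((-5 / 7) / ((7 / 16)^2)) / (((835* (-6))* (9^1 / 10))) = 1280 / 1546587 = 0.00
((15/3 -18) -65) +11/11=-77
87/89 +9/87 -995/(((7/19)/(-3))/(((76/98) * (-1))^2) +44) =-40263504942/1860769369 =-21.64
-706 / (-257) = 706 / 257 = 2.75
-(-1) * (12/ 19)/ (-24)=-1/ 38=-0.03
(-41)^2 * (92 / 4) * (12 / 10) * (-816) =-189294048 / 5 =-37858809.60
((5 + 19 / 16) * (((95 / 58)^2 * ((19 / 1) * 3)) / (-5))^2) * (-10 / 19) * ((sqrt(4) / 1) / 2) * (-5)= 1378877630625 / 90531968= 15230.84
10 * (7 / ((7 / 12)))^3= 17280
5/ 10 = 1/ 2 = 0.50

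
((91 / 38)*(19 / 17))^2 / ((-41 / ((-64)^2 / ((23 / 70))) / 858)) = -509293424640 / 272527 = -1868781.53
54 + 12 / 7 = 390 / 7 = 55.71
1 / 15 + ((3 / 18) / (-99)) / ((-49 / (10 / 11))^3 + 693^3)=32932940649419 / 493994109778785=0.07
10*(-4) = -40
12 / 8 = 3 / 2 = 1.50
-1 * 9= -9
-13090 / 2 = -6545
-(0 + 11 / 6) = -11 / 6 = -1.83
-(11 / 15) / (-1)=11 / 15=0.73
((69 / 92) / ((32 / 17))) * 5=255 / 128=1.99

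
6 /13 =0.46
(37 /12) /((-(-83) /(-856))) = -31.80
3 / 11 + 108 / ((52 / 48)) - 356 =-36613 / 143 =-256.03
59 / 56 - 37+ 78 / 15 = -8609 / 280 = -30.75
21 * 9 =189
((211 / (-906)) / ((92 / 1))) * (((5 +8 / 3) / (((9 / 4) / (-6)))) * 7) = 1477 / 4077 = 0.36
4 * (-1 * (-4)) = 16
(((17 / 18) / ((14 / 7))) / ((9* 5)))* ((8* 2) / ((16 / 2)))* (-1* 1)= -17 / 810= -0.02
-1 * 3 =-3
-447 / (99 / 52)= -7748 / 33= -234.79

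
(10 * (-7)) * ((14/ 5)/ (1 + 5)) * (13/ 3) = -1274/ 9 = -141.56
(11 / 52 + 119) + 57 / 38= 6277 / 52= 120.71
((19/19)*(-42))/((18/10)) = -70/3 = -23.33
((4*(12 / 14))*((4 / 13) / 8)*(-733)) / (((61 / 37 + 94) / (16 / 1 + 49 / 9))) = -21.67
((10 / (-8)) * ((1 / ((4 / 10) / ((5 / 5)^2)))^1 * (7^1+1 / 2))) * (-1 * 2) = 375 / 8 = 46.88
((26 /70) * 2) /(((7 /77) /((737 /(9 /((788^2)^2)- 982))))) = -7388320146668032 /1204735525049455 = -6.13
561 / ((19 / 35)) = 19635 / 19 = 1033.42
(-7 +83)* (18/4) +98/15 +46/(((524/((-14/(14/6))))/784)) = -126572/1965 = -64.41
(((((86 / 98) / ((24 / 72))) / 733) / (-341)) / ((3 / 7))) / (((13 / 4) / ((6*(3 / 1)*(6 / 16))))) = -1161 / 22745723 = -0.00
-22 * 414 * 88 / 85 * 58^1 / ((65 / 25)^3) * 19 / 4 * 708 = -3908414030400 / 37349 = -104645747.69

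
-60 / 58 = -30 / 29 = -1.03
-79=-79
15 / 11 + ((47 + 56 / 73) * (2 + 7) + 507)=753429 / 803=938.27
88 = 88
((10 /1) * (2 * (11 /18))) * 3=110 /3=36.67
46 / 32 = 23 / 16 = 1.44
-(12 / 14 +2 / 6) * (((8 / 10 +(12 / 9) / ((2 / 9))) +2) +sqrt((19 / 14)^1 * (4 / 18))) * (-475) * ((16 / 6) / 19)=5000 * sqrt(133) / 1323 +44000 / 63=742.00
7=7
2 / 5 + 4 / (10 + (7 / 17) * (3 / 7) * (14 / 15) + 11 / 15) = 10658 / 13895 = 0.77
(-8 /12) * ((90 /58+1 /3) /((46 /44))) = -7216 /6003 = -1.20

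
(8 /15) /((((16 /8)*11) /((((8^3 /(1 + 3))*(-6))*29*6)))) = -178176 /55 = -3239.56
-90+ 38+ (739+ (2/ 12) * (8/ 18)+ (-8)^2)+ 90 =22709/ 27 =841.07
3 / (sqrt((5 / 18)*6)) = 3*sqrt(15) / 5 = 2.32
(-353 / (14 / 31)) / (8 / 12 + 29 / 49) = -229803 / 370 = -621.09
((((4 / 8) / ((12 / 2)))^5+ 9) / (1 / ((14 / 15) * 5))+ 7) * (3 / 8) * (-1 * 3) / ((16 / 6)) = -18289159 / 884736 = -20.67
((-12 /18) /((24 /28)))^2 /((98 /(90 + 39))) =43 /54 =0.80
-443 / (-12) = 443 / 12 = 36.92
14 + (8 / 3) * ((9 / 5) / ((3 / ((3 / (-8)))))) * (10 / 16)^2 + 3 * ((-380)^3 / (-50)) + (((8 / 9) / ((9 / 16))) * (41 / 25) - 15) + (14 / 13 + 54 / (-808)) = 560237377170761 / 170164800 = 3292322.37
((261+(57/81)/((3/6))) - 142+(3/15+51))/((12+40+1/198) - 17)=4.90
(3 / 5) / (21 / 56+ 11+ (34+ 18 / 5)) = 8 / 653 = 0.01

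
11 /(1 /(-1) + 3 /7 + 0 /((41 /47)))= -77 /4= -19.25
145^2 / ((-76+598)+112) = 33.16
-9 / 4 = -2.25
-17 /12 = -1.42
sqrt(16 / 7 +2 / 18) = sqrt(1057) / 21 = 1.55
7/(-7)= -1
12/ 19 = 0.63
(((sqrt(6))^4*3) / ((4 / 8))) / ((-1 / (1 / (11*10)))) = -108 / 55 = -1.96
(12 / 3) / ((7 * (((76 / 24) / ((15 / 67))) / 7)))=0.28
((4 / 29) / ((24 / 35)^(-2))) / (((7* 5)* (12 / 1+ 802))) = 1152 / 506053625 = 0.00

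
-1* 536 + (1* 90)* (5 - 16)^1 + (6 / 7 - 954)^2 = 44440810 / 49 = 906955.31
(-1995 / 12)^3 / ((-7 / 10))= 210056875 / 32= 6564277.34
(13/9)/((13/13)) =13/9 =1.44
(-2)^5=-32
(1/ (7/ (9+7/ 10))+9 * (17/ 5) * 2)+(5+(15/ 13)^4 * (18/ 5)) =147879591/ 1999270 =73.97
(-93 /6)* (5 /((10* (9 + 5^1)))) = -31 /56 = -0.55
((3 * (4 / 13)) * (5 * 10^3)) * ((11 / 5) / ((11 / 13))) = 12000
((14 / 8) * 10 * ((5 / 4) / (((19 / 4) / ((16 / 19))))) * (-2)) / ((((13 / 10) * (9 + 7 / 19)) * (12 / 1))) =-3500 / 65949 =-0.05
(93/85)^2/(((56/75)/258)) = 3347163/8092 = 413.64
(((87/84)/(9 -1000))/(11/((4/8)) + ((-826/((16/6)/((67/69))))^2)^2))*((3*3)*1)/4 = -1168616016/4066971350857690083641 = -0.00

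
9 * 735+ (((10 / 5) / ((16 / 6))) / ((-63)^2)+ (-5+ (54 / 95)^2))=315711023497 / 47760300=6610.32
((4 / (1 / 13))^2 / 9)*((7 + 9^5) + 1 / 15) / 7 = 2395314064 / 945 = 2534723.88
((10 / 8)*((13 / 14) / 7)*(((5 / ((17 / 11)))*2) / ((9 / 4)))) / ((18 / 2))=3575 / 67473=0.05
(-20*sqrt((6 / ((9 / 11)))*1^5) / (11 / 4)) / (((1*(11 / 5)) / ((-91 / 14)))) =2600*sqrt(66) / 363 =58.19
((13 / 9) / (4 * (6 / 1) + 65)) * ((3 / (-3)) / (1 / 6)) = -26 / 267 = -0.10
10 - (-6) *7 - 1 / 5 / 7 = 1819 / 35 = 51.97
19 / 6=3.17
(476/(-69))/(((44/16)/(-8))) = 15232/759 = 20.07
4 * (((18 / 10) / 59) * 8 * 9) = 2592 / 295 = 8.79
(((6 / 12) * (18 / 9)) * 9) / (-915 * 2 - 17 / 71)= -639 / 129947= -0.00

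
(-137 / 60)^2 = 18769 / 3600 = 5.21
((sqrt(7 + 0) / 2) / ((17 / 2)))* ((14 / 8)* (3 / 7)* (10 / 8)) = 15* sqrt(7) / 272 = 0.15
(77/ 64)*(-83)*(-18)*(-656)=-2358279/ 2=-1179139.50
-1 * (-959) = 959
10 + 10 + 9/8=169/8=21.12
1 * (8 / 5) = 8 / 5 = 1.60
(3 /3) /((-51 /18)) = -0.35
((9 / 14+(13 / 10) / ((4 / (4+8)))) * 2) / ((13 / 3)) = 954 / 455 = 2.10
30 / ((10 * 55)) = 3 / 55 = 0.05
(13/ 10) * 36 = 234/ 5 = 46.80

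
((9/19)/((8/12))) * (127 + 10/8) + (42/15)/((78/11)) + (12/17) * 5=2520707/26520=95.05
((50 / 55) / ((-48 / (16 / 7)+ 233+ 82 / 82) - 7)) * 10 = 50 / 1133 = 0.04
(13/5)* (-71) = -923/5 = -184.60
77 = 77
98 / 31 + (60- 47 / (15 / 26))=-8512 / 465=-18.31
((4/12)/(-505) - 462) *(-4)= 2799724/1515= 1848.00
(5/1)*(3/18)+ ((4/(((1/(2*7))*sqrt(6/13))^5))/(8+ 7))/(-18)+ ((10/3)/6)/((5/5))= 25/18 - 22723064*sqrt(78)/3645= -55056.13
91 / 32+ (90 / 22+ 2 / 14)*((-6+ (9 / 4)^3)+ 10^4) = 52191621 / 1232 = 42363.33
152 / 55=2.76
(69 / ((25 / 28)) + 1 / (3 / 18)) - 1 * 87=-93 / 25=-3.72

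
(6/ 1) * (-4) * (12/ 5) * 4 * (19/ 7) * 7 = -21888/ 5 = -4377.60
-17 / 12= -1.42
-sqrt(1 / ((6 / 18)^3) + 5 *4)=-sqrt(47)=-6.86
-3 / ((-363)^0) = -3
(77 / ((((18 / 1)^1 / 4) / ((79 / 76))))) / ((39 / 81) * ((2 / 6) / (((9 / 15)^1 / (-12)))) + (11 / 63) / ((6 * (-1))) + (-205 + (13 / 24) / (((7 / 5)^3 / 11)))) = -75112884 / 870226657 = -0.09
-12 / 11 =-1.09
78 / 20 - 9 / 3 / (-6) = 22 / 5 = 4.40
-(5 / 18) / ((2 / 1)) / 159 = -5 / 5724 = -0.00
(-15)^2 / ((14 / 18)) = 2025 / 7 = 289.29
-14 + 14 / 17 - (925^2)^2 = -12445600390849 / 17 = -732094140638.18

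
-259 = -259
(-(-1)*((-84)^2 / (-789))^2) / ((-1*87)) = -1843968 / 2005901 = -0.92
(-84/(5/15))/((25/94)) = -23688/25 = -947.52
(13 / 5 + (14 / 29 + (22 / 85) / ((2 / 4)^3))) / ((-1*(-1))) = 12703 / 2465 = 5.15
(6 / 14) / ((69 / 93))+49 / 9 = 8726 / 1449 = 6.02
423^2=178929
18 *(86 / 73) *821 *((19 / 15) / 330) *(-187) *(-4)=91222952 / 1825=49985.18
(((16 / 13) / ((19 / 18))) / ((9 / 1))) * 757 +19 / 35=852533 / 8645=98.62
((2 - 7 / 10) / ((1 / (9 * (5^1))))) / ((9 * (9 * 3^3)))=13 / 486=0.03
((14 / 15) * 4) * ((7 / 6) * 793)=155428 / 45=3453.96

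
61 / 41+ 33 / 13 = 2146 / 533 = 4.03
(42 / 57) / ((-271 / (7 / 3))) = -98 / 15447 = -0.01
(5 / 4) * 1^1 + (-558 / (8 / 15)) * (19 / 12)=-26485 / 16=-1655.31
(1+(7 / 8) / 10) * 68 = 1479 / 20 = 73.95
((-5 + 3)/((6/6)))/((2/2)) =-2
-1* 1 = -1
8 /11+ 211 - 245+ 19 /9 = -3085 /99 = -31.16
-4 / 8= -1 / 2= -0.50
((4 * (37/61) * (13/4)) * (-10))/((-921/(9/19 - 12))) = -351130/355813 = -0.99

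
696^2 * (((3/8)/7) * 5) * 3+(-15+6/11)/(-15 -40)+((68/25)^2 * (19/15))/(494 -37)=1412583629490907/3628865625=389263.14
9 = 9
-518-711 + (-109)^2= 10652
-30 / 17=-1.76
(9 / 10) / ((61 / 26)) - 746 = -227413 / 305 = -745.62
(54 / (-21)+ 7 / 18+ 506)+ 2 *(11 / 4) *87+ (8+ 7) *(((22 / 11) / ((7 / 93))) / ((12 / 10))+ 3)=85646 / 63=1359.46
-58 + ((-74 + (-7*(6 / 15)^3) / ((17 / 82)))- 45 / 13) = -137.62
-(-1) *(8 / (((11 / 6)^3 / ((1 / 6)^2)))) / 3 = 16 / 1331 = 0.01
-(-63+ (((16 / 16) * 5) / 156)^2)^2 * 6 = -2350527458449 / 98706816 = -23813.22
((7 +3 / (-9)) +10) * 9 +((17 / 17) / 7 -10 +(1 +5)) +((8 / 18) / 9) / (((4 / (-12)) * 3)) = 82835 / 567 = 146.09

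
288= 288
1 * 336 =336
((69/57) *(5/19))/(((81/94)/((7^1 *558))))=4691540/3249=1444.00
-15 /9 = -5 /3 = -1.67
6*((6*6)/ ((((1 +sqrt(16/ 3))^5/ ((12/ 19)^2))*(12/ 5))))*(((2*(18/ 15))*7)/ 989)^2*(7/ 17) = -6114813368832/ 11143855507700305 +3599524583424*sqrt(3)/ 11143855507700305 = 0.00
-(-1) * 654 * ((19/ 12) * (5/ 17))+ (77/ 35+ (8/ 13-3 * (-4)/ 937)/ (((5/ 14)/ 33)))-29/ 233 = 35190775195/ 96497882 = 364.68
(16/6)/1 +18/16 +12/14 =781/168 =4.65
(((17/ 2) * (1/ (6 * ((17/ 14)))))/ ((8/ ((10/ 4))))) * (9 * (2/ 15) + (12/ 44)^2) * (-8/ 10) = -1799/ 4840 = -0.37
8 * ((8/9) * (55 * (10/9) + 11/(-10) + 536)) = 1716512/405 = 4238.30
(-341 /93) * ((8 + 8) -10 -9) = 11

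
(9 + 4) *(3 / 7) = 39 / 7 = 5.57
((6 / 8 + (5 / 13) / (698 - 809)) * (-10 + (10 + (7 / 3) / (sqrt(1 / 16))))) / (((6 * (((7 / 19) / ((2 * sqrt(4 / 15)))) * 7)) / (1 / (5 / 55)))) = 1801162 * sqrt(15) / 1363635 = 5.12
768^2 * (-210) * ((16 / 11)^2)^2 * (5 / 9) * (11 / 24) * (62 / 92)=-95140126.67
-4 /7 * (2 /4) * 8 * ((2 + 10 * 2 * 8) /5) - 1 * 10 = -2942 /35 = -84.06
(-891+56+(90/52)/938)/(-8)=20363935/195104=104.37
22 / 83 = 0.27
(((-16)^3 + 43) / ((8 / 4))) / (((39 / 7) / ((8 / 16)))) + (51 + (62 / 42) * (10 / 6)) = -420655 / 3276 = -128.41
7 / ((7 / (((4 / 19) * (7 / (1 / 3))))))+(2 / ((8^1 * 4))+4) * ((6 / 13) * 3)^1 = 1527 / 152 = 10.05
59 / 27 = 2.19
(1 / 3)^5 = 1 / 243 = 0.00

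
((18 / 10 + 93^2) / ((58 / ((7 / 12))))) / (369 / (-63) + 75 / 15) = -117747 / 1160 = -101.51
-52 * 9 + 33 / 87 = -13561 / 29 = -467.62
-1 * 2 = -2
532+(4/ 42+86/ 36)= 67345/ 126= 534.48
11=11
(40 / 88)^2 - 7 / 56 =79 / 968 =0.08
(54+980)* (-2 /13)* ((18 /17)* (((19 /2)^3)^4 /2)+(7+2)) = -10298554318738844829 /226304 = -45507610642051.60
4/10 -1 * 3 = -13/5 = -2.60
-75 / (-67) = 75 / 67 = 1.12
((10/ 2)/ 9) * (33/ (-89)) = -55/ 267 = -0.21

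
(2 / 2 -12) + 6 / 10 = -52 / 5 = -10.40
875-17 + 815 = 1673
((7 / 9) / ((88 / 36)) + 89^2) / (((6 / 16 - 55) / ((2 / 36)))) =-348538 / 43263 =-8.06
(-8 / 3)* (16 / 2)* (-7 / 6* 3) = 224 / 3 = 74.67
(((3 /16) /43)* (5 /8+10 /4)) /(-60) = -5 /22016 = -0.00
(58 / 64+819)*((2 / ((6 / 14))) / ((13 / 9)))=2648.93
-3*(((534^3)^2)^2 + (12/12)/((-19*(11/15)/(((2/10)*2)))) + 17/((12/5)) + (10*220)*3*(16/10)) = -1348412023887074117957423544070382621/836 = -1612933042927122150666775000000000.00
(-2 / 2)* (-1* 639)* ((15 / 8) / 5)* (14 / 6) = 4473 / 8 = 559.12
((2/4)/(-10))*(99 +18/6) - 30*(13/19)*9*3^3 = -948669/190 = -4992.99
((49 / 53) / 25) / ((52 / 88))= 1078 / 17225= 0.06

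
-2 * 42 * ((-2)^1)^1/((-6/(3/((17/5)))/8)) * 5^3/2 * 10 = -123529.41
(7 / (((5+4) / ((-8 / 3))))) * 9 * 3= -56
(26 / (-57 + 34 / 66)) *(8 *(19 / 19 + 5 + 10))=-13728 / 233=-58.92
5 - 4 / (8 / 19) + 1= -7 / 2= -3.50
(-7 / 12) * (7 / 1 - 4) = -7 / 4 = -1.75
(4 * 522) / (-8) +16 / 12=-779 / 3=-259.67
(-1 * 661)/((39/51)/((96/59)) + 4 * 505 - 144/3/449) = -484359648/1480457407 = -0.33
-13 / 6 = -2.17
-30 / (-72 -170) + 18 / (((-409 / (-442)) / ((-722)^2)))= 501827602119 / 49489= 10140184.73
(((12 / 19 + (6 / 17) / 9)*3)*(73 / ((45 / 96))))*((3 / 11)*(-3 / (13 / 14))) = -981120 / 3553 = -276.14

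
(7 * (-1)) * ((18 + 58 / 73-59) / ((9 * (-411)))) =-20545 / 270027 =-0.08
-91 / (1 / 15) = -1365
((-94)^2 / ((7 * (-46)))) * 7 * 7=-30926 / 23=-1344.61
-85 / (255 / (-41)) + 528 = 1625 / 3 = 541.67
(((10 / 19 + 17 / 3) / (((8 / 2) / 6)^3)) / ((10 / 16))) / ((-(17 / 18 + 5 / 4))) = -114372 / 7505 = -15.24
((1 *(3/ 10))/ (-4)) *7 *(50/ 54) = -35/ 72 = -0.49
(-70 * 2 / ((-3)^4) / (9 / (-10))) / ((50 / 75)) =700 / 243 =2.88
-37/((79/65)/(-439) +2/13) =-1055795/4311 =-244.91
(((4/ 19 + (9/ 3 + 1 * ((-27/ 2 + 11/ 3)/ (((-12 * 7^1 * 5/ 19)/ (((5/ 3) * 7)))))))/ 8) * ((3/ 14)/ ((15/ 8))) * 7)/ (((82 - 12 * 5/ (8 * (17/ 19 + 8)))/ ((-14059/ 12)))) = -16382320045/ 1350921888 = -12.13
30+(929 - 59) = 900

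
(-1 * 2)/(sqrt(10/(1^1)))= -sqrt(10)/5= -0.63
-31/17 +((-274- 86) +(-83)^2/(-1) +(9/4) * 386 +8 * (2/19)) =-4122437/646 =-6381.48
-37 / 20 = -1.85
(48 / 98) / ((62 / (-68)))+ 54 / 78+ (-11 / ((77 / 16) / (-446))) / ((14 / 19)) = 1383.67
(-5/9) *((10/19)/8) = -25/684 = -0.04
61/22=2.77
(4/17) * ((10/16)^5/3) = 3125/417792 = 0.01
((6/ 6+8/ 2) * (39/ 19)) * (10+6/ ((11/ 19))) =43680/ 209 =209.00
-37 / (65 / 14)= -518 / 65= -7.97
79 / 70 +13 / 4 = 613 / 140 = 4.38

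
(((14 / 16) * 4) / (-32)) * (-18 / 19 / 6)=21 / 1216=0.02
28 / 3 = 9.33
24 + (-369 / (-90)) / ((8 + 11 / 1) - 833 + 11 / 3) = 583317 / 24310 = 23.99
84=84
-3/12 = -1/4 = -0.25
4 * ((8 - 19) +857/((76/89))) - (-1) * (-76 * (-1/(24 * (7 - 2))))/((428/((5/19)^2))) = 3970.37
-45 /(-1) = 45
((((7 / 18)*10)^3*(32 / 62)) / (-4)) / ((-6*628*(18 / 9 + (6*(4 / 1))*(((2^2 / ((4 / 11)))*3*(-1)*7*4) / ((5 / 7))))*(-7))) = 30625 / 3304405983276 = 0.00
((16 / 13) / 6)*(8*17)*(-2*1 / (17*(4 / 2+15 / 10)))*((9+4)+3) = -4096 / 273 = -15.00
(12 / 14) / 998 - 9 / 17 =-31386 / 59381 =-0.53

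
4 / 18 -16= -15.78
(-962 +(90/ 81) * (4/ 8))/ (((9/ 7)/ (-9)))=60571/ 9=6730.11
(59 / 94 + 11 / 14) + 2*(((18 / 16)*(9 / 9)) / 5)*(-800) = -117975 / 329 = -358.59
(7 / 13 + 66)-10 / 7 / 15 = 18139 / 273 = 66.44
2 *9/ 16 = 9/ 8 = 1.12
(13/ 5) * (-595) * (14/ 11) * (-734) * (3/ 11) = 47690916/ 121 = 394139.80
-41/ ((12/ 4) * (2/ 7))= -287/ 6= -47.83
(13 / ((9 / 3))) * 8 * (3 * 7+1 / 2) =2236 / 3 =745.33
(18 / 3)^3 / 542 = 108 / 271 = 0.40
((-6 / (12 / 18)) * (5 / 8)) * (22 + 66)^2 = -43560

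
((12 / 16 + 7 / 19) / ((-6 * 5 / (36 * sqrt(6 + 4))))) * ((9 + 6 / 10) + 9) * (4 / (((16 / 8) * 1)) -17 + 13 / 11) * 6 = 113832 * sqrt(10) / 55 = 6544.88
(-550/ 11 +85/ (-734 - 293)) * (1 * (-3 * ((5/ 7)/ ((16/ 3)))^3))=520779375/ 1442861056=0.36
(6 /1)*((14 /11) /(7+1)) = 21 /22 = 0.95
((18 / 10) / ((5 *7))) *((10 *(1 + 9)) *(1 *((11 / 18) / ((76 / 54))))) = 297 / 133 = 2.23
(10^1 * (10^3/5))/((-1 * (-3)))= 2000/3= 666.67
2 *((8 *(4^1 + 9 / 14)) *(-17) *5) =-44200 / 7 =-6314.29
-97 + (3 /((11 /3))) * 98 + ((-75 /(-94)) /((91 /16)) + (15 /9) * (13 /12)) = -25189165 /1693692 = -14.87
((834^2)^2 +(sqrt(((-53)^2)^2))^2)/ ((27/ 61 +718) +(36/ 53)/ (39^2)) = 264340492507817609/ 392540769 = 673409014.77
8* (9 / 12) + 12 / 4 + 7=16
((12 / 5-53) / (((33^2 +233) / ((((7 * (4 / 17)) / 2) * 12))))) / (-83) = 21252 / 4663355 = 0.00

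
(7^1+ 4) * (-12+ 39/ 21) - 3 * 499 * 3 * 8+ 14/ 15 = -3784057/ 105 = -36038.64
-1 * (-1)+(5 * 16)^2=6401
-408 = -408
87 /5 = 17.40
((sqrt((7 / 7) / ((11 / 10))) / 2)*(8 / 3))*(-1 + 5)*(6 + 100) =1696*sqrt(110) / 33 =539.02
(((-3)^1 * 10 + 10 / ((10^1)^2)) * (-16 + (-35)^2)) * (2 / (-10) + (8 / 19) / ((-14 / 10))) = 120376503 / 6650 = 18101.73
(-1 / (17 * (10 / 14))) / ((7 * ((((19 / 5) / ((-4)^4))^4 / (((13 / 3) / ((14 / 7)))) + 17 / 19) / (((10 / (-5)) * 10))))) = 1326071152640000 / 5042560167241049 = 0.26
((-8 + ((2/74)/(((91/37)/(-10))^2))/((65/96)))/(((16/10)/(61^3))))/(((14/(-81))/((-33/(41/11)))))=-3296016657925695/61792822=-53339798.24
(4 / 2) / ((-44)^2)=1 / 968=0.00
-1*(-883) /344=883 /344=2.57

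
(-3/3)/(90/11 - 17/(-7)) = -77/817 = -0.09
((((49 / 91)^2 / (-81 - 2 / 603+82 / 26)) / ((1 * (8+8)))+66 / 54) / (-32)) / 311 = -1396013533 / 11369268937728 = -0.00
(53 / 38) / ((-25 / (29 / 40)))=-1537 / 38000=-0.04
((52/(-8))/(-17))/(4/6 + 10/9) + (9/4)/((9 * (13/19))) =4105/7072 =0.58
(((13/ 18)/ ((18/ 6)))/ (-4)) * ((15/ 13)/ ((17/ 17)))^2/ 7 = -25/ 2184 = -0.01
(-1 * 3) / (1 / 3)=-9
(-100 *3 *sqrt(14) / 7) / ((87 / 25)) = -2500 *sqrt(14) / 203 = -46.08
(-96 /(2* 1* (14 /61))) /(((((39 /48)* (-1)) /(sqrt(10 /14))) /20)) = 468480* sqrt(35) /637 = 4350.97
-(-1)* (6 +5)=11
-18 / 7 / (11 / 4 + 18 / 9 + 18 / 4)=-72 / 259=-0.28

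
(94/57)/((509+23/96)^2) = 288768/45408836611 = 0.00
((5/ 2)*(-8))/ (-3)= 20/ 3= 6.67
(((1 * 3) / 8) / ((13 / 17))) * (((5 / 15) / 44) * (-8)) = -17 / 572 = -0.03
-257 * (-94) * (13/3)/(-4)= -157027/6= -26171.17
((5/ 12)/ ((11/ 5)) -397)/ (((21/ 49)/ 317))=-116229001/ 396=-293507.58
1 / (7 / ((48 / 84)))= 0.08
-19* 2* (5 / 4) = -95 / 2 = -47.50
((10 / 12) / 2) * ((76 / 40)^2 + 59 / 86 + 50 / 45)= 209257 / 92880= 2.25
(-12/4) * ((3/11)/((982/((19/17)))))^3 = -555579/6192404006684104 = -0.00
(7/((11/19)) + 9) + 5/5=243/11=22.09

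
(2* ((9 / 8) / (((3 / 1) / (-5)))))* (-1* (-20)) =-75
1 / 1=1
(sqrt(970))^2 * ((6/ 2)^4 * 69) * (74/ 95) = 80235684/ 19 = 4222930.74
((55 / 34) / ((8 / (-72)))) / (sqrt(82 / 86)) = -495 * sqrt(1763) / 1394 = -14.91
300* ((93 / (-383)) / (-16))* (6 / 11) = 20925 / 8426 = 2.48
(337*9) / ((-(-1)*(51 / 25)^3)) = 5265625 / 14739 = 357.26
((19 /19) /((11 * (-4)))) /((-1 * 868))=1 /38192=0.00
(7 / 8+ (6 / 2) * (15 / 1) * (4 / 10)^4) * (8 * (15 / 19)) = 6081 / 475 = 12.80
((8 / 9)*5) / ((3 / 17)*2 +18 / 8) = 2720 / 1593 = 1.71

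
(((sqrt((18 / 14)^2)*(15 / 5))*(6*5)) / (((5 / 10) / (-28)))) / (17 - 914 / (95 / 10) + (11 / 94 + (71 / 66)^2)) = 5041320768 / 60632969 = 83.14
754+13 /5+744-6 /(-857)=6430101 /4285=1500.61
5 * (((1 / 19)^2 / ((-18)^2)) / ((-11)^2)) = 5 / 14152644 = 0.00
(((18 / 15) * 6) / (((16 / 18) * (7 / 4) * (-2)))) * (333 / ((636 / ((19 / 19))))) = -8991 / 7420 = -1.21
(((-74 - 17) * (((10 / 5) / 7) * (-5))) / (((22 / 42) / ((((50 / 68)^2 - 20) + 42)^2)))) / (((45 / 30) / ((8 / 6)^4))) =19771526290880 / 74417211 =265684.86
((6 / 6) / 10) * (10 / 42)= 0.02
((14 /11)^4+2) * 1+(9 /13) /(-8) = 6908823 /1522664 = 4.54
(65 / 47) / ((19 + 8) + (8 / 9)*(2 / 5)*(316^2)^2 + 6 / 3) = 2925 / 7498358054807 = 0.00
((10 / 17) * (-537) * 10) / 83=-53700 / 1411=-38.06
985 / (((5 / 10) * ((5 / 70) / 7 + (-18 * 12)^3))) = -0.00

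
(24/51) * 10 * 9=42.35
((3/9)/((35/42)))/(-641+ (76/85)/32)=-272/435861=-0.00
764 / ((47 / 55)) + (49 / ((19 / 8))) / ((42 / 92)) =2516212 / 2679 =939.24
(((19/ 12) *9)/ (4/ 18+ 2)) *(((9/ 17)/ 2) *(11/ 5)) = 3.73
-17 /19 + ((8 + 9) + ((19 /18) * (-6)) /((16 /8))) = 1475 /114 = 12.94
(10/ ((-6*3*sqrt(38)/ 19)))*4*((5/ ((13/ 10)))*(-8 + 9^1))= -500*sqrt(38)/ 117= -26.34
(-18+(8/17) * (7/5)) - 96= -9634/85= -113.34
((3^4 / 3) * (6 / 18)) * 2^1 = 18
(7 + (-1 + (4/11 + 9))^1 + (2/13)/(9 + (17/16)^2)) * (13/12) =5702453/342276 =16.66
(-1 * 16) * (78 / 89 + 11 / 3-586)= 2483984 / 267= 9303.31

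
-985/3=-328.33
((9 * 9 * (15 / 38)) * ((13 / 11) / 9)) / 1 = 1755 / 418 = 4.20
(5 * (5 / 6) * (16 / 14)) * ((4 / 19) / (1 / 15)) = 2000 / 133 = 15.04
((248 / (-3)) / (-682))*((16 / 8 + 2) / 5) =0.10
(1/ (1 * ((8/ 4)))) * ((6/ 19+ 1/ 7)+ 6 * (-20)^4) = 127680061/ 266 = 480000.23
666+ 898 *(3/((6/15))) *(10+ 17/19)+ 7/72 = 74042.15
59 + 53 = 112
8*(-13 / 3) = -104 / 3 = -34.67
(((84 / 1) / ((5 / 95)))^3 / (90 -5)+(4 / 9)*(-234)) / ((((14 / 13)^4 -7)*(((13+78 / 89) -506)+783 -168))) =-1291728213991423 / 18766770645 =-68830.61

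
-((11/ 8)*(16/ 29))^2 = -484/ 841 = -0.58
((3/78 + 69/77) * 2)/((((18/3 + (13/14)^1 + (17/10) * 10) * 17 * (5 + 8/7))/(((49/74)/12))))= 641753/15548238420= 0.00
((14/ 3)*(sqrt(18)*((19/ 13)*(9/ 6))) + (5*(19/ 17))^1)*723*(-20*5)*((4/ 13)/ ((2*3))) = -181653.61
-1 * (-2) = 2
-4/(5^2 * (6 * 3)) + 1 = 223/225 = 0.99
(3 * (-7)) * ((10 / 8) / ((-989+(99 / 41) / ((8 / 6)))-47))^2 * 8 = -7060200 / 28766534449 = -0.00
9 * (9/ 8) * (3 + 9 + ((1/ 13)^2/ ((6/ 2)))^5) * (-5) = -2009976811158425/ 3308603804376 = -607.50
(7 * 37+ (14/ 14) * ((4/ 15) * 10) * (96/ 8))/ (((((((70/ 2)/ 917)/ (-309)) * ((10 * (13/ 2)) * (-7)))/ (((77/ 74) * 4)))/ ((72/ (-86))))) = -9329276088/ 517075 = -18042.40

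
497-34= 463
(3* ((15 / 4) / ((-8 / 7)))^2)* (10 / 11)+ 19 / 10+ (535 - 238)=9243899 / 28160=328.26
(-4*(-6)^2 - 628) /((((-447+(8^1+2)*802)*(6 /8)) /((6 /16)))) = -386 /7573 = -0.05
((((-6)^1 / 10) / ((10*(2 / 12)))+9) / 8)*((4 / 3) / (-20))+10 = 1241 / 125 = 9.93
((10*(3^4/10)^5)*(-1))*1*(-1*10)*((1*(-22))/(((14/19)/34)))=-12388544976753/3500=-3539584279.07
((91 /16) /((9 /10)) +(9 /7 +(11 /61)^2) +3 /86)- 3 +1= 457443863 /80641512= 5.67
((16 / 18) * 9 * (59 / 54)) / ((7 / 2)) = 472 / 189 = 2.50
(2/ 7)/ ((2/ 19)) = 19/ 7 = 2.71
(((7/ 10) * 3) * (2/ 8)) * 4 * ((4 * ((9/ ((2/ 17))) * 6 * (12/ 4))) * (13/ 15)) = 250614/ 25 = 10024.56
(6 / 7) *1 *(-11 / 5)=-66 / 35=-1.89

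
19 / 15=1.27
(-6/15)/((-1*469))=2/2345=0.00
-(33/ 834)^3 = -1331/ 21484952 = -0.00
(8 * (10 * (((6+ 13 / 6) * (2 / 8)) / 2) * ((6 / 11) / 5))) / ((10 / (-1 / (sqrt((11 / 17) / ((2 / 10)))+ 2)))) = -1666 / 715+ 49 * sqrt(935) / 715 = -0.23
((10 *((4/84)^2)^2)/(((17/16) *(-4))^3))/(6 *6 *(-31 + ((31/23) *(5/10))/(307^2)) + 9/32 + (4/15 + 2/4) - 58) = 221975244800/388712662628690015469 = 0.00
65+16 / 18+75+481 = 621.89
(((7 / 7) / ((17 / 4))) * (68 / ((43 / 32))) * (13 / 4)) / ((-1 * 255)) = -1664 / 10965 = -0.15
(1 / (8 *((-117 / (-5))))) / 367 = 5 / 343512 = 0.00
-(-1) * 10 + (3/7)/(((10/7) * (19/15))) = 389/38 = 10.24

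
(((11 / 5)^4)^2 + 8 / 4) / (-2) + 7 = -209671381 / 781250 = -268.38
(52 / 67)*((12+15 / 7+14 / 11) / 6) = 30862 / 15477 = 1.99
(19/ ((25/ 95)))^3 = 47045881/ 125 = 376367.05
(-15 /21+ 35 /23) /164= 65 /13202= 0.00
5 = 5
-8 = -8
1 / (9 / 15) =5 / 3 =1.67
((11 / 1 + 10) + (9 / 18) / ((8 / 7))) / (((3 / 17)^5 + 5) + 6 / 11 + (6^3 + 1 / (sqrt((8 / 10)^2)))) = 5357120461 / 55675475452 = 0.10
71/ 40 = 1.78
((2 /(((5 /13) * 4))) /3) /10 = 13 /300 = 0.04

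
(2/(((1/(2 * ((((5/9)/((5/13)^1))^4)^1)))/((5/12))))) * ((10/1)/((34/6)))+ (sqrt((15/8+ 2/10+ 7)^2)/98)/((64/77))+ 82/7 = 98454373321/3997486080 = 24.63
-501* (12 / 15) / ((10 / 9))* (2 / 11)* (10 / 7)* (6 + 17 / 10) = -18036 / 25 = -721.44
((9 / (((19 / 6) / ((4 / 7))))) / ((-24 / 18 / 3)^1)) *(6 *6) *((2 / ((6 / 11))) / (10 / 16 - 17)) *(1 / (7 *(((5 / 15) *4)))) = 3.16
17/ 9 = 1.89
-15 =-15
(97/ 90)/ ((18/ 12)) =97/ 135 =0.72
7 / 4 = 1.75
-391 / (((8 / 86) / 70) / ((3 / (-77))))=252195 / 22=11463.41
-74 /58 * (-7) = 259 /29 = 8.93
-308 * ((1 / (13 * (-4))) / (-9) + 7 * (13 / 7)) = -468545 / 117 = -4004.66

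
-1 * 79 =-79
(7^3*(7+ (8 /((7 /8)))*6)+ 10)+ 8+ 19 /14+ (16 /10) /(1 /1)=1486657 /70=21237.96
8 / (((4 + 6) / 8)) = 32 / 5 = 6.40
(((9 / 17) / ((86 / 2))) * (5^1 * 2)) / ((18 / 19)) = 95 / 731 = 0.13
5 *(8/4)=10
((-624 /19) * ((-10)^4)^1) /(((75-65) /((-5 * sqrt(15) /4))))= 780000 * sqrt(15) /19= 158996.16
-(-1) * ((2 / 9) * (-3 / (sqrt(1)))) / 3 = -2 / 9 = -0.22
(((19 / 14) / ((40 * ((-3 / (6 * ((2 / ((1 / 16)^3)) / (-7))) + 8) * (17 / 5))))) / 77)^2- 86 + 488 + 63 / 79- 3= 45562625626463190045280 / 113964267492661777191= 399.80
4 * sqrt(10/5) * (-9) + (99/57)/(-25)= -50.98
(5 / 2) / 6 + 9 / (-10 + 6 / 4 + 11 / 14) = -3 / 4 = -0.75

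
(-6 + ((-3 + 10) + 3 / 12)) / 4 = 5 / 16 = 0.31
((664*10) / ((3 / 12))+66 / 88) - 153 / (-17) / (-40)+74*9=1089061 / 40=27226.52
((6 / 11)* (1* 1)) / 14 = 3 / 77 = 0.04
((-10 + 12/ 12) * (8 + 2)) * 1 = -90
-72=-72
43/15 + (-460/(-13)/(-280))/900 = 469537/163800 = 2.87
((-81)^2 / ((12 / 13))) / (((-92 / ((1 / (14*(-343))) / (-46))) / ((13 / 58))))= -369603 / 4714718848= -0.00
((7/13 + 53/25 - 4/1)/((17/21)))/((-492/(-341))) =-260183/226525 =-1.15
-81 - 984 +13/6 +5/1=-6347/6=-1057.83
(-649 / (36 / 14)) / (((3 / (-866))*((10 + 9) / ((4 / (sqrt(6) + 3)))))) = 2814.60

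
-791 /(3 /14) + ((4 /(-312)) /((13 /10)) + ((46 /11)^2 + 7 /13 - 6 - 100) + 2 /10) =-386395831 /102245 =-3779.12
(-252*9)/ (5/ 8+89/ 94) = -284256/ 197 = -1442.92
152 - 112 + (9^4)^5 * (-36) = -437675956526049436796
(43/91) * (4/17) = 172/1547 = 0.11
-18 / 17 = -1.06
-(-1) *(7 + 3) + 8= 18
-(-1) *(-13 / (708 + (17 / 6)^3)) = -2808 / 157841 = -0.02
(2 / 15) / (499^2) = 2 / 3735015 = 0.00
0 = 0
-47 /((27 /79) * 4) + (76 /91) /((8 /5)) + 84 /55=-17475863 /540540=-32.33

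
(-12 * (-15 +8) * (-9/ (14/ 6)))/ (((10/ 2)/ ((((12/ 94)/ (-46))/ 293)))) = 972/ 1583665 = 0.00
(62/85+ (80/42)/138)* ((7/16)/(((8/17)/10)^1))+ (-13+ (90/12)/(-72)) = -41033/6624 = -6.19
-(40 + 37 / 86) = -3477 / 86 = -40.43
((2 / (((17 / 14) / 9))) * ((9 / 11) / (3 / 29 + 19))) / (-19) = -32886 / 984181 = -0.03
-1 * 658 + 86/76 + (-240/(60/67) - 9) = -35487/38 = -933.87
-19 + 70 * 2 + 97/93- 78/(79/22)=737062/7347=100.32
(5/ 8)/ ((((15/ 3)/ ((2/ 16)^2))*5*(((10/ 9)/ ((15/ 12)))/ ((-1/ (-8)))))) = 9/ 163840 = 0.00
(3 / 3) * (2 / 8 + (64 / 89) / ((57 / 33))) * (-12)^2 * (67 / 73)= 10870884 / 123443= 88.06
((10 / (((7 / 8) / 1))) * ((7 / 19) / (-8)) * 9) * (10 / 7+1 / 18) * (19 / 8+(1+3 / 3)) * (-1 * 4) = 4675 / 38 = 123.03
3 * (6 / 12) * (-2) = -3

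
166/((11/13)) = 2158/11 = 196.18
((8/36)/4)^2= 1/324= 0.00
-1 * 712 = -712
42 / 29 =1.45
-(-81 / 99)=9 / 11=0.82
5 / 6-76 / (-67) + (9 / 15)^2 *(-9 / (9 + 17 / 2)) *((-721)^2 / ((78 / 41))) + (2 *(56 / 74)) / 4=-1222722058859 / 24170250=-50587.89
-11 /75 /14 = -11 /1050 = -0.01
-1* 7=-7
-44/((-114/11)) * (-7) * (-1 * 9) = 5082/19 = 267.47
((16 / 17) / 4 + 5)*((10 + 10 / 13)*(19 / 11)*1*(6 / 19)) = 74760 / 2431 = 30.75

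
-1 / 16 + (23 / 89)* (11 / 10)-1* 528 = -3757781 / 7120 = -527.78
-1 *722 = -722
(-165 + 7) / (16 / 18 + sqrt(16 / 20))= 14220 - 6399* sqrt(5)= -88.60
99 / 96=33 / 32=1.03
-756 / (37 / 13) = -9828 / 37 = -265.62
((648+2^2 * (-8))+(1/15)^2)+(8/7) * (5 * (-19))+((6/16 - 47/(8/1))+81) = 1836239/3150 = 582.93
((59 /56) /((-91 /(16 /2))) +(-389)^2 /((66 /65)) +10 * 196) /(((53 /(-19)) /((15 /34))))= -603045220945 /25253228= -23879.93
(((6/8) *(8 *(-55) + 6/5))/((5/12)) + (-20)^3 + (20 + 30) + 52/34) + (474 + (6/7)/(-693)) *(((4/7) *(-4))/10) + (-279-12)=-43957365863/4810575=-9137.65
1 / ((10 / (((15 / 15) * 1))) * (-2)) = -1 / 20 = -0.05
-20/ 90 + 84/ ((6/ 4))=502/ 9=55.78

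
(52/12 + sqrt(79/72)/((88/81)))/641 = 27 * sqrt(158)/225632 + 13/1923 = 0.01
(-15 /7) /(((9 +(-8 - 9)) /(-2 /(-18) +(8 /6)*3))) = 1.10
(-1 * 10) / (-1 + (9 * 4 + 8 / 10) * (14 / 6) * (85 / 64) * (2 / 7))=-120 / 379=-0.32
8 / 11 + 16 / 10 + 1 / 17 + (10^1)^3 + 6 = 942841 / 935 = 1008.39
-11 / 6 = -1.83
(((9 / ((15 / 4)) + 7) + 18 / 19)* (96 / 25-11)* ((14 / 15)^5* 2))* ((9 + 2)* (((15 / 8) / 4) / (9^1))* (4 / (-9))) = 26.72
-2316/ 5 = -463.20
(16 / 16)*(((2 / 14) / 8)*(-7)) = -1 / 8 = -0.12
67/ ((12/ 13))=871/ 12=72.58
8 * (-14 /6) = -56 /3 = -18.67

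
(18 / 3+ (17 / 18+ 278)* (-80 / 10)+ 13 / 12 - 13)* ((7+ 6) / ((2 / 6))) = -1047137 / 12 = -87261.42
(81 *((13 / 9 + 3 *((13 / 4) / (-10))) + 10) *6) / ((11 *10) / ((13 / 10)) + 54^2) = 1322919 / 780160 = 1.70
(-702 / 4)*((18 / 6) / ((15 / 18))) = -3159 / 5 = -631.80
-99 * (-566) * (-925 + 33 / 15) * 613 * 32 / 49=-5071537823616 / 245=-20700154382.11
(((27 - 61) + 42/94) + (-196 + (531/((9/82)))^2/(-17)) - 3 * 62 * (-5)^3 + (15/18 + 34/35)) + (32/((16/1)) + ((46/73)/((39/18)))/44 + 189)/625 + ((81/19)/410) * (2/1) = -1353815.30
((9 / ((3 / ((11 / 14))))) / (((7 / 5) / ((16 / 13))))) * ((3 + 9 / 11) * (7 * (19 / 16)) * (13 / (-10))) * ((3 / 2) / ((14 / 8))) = -73.29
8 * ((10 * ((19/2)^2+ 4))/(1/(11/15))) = 16588/3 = 5529.33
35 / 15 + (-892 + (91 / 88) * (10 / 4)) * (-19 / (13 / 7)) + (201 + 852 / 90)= 106531537 / 11440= 9312.20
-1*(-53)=53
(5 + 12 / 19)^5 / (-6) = -14025517307 / 14856594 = -944.06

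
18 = 18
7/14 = 1/2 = 0.50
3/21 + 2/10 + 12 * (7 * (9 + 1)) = 29412/35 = 840.34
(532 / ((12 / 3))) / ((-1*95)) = -7 / 5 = -1.40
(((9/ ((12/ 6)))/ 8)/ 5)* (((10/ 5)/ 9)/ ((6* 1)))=1/ 240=0.00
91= 91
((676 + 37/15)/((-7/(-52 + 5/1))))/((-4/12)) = -478319/35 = -13666.26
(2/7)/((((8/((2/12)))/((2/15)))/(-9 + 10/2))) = -1/315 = -0.00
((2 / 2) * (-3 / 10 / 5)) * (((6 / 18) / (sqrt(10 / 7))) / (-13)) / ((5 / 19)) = 19 * sqrt(70) / 32500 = 0.00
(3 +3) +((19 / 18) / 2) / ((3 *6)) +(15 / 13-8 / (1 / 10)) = -613409 / 8424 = -72.82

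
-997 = -997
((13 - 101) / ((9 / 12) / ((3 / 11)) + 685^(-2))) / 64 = -5161475 / 10322958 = -0.50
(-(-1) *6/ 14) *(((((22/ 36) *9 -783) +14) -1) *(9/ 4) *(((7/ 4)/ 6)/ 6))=-4587/ 128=-35.84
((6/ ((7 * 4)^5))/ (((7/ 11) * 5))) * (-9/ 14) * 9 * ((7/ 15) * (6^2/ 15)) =-2673/ 3764768000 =-0.00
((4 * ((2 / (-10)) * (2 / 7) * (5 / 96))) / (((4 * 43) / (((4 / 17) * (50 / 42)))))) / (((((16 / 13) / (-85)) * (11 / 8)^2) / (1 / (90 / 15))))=1625 / 13767138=0.00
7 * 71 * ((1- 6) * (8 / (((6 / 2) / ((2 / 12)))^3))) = -2485 / 729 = -3.41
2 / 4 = 1 / 2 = 0.50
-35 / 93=-0.38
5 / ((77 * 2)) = 5 / 154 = 0.03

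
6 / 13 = 0.46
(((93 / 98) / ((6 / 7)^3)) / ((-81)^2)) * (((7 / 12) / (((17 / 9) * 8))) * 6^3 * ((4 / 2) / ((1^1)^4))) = 1519 / 396576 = 0.00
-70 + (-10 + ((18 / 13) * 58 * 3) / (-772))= -80.31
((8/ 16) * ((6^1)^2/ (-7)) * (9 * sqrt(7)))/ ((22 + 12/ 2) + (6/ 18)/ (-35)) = -2430 * sqrt(7)/ 2939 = -2.19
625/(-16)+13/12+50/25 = -1727/48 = -35.98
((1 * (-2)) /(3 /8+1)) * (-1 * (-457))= -664.73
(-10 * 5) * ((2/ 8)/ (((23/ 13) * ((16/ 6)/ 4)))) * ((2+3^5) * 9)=-2149875/ 92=-23368.21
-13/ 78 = -1/ 6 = -0.17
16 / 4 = 4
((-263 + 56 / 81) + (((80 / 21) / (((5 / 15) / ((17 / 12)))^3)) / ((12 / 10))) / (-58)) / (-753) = 70115681 / 198105264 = 0.35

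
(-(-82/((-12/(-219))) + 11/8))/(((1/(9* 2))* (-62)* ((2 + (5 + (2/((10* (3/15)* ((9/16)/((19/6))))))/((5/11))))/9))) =-130793535/649016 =-201.53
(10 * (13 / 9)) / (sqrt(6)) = 65 * sqrt(6) / 27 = 5.90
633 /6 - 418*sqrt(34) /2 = 211 /2 - 209*sqrt(34) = -1113.17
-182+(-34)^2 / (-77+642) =-101674 / 565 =-179.95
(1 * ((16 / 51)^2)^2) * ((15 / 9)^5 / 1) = 204800000 / 1643943843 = 0.12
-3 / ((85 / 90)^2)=-972 / 289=-3.36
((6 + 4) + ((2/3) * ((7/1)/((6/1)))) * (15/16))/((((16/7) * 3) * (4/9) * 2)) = 3605/2048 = 1.76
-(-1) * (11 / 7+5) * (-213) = -9798 / 7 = -1399.71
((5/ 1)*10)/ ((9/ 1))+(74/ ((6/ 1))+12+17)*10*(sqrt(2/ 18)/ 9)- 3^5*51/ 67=-890603/ 5427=-164.11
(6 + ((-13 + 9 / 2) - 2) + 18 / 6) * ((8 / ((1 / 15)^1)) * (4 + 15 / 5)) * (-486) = 612360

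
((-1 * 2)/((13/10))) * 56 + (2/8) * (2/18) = -86.13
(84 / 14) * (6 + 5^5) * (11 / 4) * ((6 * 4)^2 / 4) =7439256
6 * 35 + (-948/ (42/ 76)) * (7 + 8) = -178650/ 7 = -25521.43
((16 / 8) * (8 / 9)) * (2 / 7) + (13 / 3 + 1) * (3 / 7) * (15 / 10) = 248 / 63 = 3.94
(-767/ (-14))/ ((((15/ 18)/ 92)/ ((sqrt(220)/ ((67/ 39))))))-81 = -81+16511976 * sqrt(55)/ 2345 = 52139.08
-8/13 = -0.62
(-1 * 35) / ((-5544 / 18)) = 5 / 44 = 0.11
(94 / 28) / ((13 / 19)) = 893 / 182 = 4.91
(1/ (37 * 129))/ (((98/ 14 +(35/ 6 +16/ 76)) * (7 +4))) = 38/ 26023987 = 0.00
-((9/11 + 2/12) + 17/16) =-1081/528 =-2.05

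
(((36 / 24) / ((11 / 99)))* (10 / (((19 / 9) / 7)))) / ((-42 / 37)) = -14985 / 38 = -394.34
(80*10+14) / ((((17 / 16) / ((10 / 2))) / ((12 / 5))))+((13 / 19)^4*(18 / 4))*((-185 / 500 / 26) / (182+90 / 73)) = 108974851332262359 / 11853581132800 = 9193.41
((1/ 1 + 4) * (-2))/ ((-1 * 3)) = 10/ 3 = 3.33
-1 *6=-6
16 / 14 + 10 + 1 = 12.14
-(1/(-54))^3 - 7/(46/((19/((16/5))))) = -13089103/14486688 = -0.90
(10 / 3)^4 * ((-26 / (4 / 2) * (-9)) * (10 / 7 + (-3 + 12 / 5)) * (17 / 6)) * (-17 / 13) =-8381000 / 189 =-44343.92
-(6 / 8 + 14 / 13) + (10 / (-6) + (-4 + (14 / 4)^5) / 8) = 615601 / 9984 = 61.66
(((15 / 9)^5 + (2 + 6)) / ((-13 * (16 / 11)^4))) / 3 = -74215229 / 621084672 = -0.12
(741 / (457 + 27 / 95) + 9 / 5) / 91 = 0.04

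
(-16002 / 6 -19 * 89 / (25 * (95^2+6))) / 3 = -889.00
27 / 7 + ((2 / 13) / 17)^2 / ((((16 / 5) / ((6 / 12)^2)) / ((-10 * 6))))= 5274303 / 1367548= 3.86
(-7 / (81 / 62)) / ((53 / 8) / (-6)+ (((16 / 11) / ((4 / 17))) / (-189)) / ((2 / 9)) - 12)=534688 / 1322379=0.40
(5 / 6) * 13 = 65 / 6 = 10.83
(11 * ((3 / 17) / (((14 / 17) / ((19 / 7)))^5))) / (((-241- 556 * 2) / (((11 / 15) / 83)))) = -2274868910369 / 461406370726560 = -0.00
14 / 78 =0.18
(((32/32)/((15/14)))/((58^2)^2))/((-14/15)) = -1/11316496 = -0.00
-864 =-864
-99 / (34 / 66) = -3267 / 17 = -192.18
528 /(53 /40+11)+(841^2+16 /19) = 707324.68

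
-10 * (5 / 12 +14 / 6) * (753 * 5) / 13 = -207075 / 26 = -7964.42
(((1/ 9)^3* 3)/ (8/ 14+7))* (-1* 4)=-28/ 12879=-0.00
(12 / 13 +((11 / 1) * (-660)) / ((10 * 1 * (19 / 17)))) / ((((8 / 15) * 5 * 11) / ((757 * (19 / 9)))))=-35339.46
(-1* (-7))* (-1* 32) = -224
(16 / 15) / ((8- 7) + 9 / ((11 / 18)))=176 / 2595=0.07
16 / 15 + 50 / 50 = 31 / 15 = 2.07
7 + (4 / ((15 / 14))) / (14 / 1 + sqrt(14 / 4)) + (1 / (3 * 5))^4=4049336 / 556875 - 8 * sqrt(14) / 825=7.24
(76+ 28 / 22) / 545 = 170 / 1199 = 0.14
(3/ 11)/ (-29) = -3/ 319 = -0.01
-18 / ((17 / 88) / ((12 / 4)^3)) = -2515.76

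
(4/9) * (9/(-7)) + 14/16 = 0.30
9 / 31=0.29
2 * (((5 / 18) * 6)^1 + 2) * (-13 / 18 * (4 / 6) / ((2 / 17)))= -2431 / 81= -30.01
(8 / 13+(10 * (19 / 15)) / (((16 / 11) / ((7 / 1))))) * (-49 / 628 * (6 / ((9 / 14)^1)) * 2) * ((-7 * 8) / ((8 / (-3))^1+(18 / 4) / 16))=-2952039104 / 1402167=-2105.34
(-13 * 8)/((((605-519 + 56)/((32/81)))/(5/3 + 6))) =-38272/17253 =-2.22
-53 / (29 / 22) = -1166 / 29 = -40.21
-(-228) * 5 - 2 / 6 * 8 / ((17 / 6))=1139.06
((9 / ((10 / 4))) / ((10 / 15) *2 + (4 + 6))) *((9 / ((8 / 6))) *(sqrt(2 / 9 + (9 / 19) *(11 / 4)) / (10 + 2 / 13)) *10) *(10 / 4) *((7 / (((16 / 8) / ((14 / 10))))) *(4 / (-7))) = -7371 *sqrt(19817) / 56848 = -18.25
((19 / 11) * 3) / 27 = 19 / 99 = 0.19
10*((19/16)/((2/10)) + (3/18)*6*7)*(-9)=-9315/8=-1164.38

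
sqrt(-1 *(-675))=15 *sqrt(3)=25.98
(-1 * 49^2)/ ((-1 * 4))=2401/ 4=600.25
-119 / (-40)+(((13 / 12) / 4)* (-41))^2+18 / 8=1480637 / 11520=128.53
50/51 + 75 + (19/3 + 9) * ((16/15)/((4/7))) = 80021/765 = 104.60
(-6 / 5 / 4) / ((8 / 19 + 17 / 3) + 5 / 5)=-171 / 4040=-0.04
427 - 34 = 393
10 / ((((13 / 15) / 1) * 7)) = 150 / 91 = 1.65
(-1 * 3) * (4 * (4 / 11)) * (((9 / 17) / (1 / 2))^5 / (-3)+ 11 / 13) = -356654352 / 203039551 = -1.76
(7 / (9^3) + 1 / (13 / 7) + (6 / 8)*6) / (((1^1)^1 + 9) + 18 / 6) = 0.39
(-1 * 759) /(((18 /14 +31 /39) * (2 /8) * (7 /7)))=-207207 /142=-1459.20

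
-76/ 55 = -1.38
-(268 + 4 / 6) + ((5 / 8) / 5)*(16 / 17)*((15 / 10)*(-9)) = -13783 / 51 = -270.25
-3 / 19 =-0.16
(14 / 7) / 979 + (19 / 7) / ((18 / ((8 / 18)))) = 38336 / 555093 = 0.07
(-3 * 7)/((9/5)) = -35/3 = -11.67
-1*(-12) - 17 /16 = 175 /16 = 10.94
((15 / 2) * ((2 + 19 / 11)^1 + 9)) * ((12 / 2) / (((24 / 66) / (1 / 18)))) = 175 / 2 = 87.50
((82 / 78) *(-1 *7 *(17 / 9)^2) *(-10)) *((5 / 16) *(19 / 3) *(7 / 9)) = 275785475 / 682344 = 404.17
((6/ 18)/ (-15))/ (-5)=1/ 225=0.00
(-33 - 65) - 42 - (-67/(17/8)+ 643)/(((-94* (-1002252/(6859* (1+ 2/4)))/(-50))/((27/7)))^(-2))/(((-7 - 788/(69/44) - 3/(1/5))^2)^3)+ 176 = 891667880989640162597638409481/24768552249757785376509765625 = 36.00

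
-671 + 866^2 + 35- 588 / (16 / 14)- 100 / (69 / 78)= 34439853 / 46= 748692.46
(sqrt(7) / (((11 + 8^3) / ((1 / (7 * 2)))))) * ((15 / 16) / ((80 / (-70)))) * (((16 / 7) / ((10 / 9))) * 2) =-27 * sqrt(7) / 58576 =-0.00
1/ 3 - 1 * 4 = -11/ 3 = -3.67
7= 7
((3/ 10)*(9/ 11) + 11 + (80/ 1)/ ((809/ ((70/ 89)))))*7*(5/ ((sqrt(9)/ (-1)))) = -627768659/ 4752066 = -132.10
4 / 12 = 1 / 3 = 0.33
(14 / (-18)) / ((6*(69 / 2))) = -0.00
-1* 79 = -79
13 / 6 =2.17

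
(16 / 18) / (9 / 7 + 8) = 56 / 585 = 0.10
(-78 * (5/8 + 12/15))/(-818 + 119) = 741/4660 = 0.16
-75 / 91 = -0.82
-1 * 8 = -8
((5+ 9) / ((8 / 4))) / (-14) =-1 / 2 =-0.50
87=87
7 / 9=0.78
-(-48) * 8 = 384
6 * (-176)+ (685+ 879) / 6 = -2386 / 3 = -795.33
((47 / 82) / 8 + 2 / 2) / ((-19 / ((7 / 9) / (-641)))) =259 / 3784464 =0.00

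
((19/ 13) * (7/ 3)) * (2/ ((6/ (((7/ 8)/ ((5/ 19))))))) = 17689/ 4680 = 3.78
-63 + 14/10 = -308/5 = -61.60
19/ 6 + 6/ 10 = 113/ 30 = 3.77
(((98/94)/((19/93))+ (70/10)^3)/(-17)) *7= -2175992/15181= -143.34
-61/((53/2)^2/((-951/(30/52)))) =2011048/14045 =143.19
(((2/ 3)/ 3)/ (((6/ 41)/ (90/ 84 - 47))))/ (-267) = 26363/ 100926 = 0.26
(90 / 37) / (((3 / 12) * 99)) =40 / 407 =0.10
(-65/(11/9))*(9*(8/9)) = -4680/11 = -425.45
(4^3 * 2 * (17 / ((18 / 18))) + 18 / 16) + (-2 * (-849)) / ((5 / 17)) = 318013 / 40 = 7950.32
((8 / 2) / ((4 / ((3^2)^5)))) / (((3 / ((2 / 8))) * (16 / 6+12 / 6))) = 59049 / 56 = 1054.45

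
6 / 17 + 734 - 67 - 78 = 10019 / 17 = 589.35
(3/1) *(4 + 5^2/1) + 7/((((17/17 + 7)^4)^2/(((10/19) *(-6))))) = 6933184407/79691776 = 87.00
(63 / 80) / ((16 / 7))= 441 / 1280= 0.34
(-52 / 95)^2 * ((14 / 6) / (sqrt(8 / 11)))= 4732 * sqrt(22) / 27075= 0.82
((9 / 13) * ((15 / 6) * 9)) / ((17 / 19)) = 7695 / 442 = 17.41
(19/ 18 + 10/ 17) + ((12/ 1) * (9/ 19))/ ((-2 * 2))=1295/ 5814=0.22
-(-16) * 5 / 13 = 80 / 13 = 6.15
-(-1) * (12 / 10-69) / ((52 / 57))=-19323 / 260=-74.32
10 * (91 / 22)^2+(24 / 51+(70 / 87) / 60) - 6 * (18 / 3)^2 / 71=6424330208 / 38118267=168.54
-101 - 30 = -131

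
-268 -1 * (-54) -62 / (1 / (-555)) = 34196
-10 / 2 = -5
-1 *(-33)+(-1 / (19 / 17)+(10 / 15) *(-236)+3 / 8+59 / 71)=-4015339 / 32376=-124.02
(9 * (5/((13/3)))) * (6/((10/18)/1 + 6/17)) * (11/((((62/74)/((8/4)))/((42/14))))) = 302637060/56017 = 5402.59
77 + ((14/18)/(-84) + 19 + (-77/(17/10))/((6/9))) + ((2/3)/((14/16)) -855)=-10618175/12852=-826.19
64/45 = 1.42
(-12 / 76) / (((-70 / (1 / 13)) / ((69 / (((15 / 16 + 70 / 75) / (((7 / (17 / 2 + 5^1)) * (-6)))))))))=-2208 / 110903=-0.02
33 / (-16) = -2.06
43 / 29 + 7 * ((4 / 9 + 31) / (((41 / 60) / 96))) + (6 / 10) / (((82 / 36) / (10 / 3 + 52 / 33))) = 2022386329 / 65395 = 30925.70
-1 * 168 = -168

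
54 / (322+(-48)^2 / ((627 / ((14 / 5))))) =28215 / 173621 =0.16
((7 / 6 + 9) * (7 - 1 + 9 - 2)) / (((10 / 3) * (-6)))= -793 / 120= -6.61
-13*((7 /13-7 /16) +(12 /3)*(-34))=28267 /16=1766.69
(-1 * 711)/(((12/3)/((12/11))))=-2133/11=-193.91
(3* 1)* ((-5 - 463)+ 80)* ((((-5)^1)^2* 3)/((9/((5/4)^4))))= -1515625/64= -23681.64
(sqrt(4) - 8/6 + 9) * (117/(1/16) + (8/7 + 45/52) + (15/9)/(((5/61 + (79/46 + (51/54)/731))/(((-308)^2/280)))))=21146.79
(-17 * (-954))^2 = 263023524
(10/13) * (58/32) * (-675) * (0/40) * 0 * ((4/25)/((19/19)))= 0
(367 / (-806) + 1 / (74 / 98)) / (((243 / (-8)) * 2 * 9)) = -51830 / 32610357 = -0.00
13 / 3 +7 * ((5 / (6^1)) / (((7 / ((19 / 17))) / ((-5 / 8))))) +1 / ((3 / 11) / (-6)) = -14891 / 816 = -18.25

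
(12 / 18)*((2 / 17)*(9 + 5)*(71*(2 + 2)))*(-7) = -2182.90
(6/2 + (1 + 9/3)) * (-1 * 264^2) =-487872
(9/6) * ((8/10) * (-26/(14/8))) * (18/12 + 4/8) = -1248/35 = -35.66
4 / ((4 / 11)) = 11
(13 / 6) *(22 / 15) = 143 / 45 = 3.18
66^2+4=4360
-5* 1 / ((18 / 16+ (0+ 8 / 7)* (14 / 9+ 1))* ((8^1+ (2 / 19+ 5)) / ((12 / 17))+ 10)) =-191520 / 4426669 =-0.04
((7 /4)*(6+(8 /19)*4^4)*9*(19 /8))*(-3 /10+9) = 5924961 /160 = 37031.01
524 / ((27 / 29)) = 15196 / 27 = 562.81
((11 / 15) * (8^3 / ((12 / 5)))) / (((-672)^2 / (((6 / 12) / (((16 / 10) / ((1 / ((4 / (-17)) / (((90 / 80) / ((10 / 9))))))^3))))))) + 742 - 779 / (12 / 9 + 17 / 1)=316276316934967 / 452145971200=699.50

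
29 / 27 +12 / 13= 701 / 351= 2.00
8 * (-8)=-64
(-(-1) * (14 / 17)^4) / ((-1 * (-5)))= 38416 / 417605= 0.09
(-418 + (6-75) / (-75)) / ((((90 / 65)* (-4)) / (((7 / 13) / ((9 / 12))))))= 54.07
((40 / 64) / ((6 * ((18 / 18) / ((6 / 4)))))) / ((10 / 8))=1 / 8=0.12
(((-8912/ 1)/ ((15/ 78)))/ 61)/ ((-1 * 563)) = 231712/ 171715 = 1.35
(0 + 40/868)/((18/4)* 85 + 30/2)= 4/34503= 0.00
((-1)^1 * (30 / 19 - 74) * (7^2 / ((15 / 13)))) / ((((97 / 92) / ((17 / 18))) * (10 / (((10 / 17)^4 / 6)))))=4031955200 / 733427379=5.50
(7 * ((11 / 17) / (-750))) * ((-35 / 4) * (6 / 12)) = 539 / 20400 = 0.03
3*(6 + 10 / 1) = 48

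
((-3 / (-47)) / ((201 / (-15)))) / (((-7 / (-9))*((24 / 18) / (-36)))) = 3645 / 22043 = 0.17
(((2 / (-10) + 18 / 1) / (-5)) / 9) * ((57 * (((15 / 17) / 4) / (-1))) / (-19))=-89 / 340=-0.26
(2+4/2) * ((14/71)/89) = 56/6319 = 0.01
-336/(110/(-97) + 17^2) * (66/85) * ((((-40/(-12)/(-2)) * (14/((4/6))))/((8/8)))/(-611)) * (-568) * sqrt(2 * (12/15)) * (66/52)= 40319693568 * sqrt(10)/2693193295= 47.34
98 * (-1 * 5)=-490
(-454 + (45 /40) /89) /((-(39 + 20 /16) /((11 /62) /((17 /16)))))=2031788 /1078769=1.88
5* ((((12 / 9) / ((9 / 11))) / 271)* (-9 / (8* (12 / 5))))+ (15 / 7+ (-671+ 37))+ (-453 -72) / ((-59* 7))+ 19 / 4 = -5043385093 / 8058456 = -625.85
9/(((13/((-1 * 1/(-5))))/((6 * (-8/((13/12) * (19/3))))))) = -0.97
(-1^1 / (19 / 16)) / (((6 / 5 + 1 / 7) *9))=-560 / 8037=-0.07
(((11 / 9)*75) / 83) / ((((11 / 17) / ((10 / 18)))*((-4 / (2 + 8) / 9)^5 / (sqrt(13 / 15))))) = -968203125*sqrt(195) / 2656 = -5090444.60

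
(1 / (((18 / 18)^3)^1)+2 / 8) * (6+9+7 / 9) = 355 / 18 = 19.72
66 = 66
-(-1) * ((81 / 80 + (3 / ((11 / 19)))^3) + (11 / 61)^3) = 3387436160111 / 24168936880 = 140.16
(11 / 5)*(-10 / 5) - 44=-242 / 5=-48.40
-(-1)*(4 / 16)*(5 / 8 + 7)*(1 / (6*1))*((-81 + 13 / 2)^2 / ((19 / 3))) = 1354261 / 4864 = 278.43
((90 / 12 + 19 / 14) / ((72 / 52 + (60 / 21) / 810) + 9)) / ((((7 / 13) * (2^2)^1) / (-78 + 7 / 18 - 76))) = -18624645 / 306284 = -60.81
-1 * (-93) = 93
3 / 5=0.60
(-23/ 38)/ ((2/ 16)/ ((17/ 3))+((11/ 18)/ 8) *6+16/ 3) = -1173/ 11267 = -0.10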